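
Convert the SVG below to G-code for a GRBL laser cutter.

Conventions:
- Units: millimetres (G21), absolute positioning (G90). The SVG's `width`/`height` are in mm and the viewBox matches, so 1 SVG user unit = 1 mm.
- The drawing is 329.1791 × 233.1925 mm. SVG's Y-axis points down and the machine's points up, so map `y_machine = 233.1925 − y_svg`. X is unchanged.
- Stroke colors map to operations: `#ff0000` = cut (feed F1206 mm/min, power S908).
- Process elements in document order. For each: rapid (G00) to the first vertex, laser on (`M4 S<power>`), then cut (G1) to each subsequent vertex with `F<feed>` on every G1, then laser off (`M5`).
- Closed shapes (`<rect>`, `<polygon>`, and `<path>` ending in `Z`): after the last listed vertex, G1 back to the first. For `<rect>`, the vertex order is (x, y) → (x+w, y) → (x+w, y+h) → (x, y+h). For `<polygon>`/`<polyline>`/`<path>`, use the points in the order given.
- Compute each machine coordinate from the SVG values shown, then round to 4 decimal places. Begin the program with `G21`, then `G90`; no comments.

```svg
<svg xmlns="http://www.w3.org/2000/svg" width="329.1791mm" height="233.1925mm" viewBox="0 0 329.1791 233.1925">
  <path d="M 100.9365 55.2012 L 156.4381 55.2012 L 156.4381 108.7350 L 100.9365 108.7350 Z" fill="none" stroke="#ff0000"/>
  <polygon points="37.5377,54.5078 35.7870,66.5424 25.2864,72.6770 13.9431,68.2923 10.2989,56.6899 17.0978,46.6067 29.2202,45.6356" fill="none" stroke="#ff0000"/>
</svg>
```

G21
G90
G00 X100.9365 Y177.9913
M4 S908
G1 X156.4381 Y177.9913 F1206
G1 X156.4381 Y124.4575 F1206
G1 X100.9365 Y124.4575 F1206
G1 X100.9365 Y177.9913 F1206
M5
G00 X37.5377 Y178.6847
M4 S908
G1 X35.7870 Y166.6501 F1206
G1 X25.2864 Y160.5155 F1206
G1 X13.9431 Y164.9002 F1206
G1 X10.2989 Y176.5026 F1206
G1 X17.0978 Y186.5858 F1206
G1 X29.2202 Y187.5569 F1206
G1 X37.5377 Y178.6847 F1206
M5

Since the viewBox matches the mm dimensions, user units are millimetres directly. The only transform is the Y-flip y_m = 233.1925 − y_svg.

Shape 1 is a rectangle drawn with `<path>`. Its stroke #ff0000 means cut at S908, F1206. After flipping Y the toolpath is (100.9365,177.9913) → (156.4381,177.9913) → (156.4381,124.4575) → (100.9365,124.4575) → (100.9365,177.9913), returning to the start.

Shape 2 is a regular polygon drawn with `<polygon>`. Its stroke #ff0000 means cut at S908, F1206. After flipping Y the toolpath is (37.5377,178.6847) → (35.7870,166.6501) → (25.2864,160.5155) → (13.9431,164.9002) → (10.2989,176.5026) → (17.0978,186.5858) → (29.2202,187.5569) → (37.5377,178.6847), returning to the start.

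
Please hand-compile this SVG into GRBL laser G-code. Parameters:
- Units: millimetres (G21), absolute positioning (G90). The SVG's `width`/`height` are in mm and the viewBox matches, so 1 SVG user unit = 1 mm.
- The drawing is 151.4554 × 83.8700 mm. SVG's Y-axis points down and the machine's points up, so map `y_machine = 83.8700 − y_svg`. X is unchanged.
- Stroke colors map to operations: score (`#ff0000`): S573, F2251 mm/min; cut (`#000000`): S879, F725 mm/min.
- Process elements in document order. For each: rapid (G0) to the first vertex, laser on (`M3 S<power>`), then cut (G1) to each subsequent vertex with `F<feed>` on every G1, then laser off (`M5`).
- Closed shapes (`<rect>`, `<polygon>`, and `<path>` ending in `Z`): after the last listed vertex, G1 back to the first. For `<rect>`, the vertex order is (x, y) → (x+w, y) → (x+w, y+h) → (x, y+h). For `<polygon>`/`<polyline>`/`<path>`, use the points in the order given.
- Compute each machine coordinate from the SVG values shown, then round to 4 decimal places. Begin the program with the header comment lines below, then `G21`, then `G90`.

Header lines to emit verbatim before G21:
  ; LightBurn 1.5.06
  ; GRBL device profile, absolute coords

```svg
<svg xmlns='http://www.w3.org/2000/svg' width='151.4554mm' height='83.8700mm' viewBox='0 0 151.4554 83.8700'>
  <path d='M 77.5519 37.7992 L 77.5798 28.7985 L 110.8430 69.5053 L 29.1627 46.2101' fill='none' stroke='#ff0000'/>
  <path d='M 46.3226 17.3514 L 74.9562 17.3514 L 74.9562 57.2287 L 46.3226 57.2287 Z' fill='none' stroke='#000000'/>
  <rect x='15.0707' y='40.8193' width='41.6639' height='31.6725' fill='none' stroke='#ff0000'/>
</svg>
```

; LightBurn 1.5.06
; GRBL device profile, absolute coords
G21
G90
G0 X77.5519 Y46.0708
M3 S573
G1 X77.5798 Y55.0715 F2251
G1 X110.8430 Y14.3647 F2251
G1 X29.1627 Y37.6599 F2251
M5
G0 X46.3226 Y66.5186
M3 S879
G1 X74.9562 Y66.5186 F725
G1 X74.9562 Y26.6413 F725
G1 X46.3226 Y26.6413 F725
G1 X46.3226 Y66.5186 F725
M5
G0 X15.0707 Y43.0507
M3 S573
G1 X56.7346 Y43.0507 F2251
G1 X56.7346 Y11.3782 F2251
G1 X15.0707 Y11.3782 F2251
G1 X15.0707 Y43.0507 F2251
M5

1 u = 1 mm; y_m = 83.8700 − y.

[1] `<path>` open polyline, #ff0000→score S573 F2251: (77.5519,46.0708) → (77.5798,55.0715) → (110.8430,14.3647) → (29.1627,37.6599)

[2] `<path>` rectangle, #000000→cut S879 F725: (46.3226,66.5186) → (74.9562,66.5186) → (74.9562,26.6413) → (46.3226,26.6413) → (46.3226,66.5186) (closed)

[3] `<rect>` rectangle, #ff0000→score S573 F2251: (15.0707,43.0507) → (56.7346,43.0507) → (56.7346,11.3782) → (15.0707,11.3782) → (15.0707,43.0507) (closed)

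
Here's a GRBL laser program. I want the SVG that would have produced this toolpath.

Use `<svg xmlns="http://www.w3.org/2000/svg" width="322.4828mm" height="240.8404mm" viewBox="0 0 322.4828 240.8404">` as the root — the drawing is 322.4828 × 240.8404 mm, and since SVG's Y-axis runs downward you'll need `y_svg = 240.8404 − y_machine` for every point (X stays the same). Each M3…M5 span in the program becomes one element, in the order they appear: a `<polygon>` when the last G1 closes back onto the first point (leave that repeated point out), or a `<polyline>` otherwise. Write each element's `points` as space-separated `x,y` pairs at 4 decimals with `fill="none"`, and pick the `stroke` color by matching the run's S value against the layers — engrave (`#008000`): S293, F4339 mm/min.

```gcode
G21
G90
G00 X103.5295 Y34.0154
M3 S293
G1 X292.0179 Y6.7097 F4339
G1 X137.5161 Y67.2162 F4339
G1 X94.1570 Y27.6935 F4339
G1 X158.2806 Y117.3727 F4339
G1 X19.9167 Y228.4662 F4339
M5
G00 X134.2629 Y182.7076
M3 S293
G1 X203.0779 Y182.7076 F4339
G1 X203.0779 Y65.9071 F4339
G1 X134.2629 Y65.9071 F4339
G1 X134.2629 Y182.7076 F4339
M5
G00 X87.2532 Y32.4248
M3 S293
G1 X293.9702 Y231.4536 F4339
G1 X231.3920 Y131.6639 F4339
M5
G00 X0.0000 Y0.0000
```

Each laser-on run becomes one SVG element. Flip Y back into SVG space with y_svg = 240.8404 − y_machine. Every run uses S293, so all elements get stroke `#008000` (engrave).

Run 1: The run is open, so emit a `<polyline>` with points (Y-flipped): 103.5295,206.8250 292.0179,234.1307 137.5161,173.6242 94.1570,213.1469 158.2806,123.4677 19.9167,12.3742.

Run 2: The run returns to its start, so emit a `<polygon>` with points (Y-flipped): 134.2629,58.1328 203.0779,58.1328 203.0779,174.9333 134.2629,174.9333.

Run 3: The run is open, so emit a `<polyline>` with points (Y-flipped): 87.2532,208.4156 293.9702,9.3868 231.3920,109.1765.

<svg xmlns="http://www.w3.org/2000/svg" width="322.4828mm" height="240.8404mm" viewBox="0 0 322.4828 240.8404">
  <polyline points="103.5295,206.8250 292.0179,234.1307 137.5161,173.6242 94.1570,213.1469 158.2806,123.4677 19.9167,12.3742" fill="none" stroke="#008000"/>
  <polygon points="134.2629,58.1328 203.0779,58.1328 203.0779,174.9333 134.2629,174.9333" fill="none" stroke="#008000"/>
  <polyline points="87.2532,208.4156 293.9702,9.3868 231.3920,109.1765" fill="none" stroke="#008000"/>
</svg>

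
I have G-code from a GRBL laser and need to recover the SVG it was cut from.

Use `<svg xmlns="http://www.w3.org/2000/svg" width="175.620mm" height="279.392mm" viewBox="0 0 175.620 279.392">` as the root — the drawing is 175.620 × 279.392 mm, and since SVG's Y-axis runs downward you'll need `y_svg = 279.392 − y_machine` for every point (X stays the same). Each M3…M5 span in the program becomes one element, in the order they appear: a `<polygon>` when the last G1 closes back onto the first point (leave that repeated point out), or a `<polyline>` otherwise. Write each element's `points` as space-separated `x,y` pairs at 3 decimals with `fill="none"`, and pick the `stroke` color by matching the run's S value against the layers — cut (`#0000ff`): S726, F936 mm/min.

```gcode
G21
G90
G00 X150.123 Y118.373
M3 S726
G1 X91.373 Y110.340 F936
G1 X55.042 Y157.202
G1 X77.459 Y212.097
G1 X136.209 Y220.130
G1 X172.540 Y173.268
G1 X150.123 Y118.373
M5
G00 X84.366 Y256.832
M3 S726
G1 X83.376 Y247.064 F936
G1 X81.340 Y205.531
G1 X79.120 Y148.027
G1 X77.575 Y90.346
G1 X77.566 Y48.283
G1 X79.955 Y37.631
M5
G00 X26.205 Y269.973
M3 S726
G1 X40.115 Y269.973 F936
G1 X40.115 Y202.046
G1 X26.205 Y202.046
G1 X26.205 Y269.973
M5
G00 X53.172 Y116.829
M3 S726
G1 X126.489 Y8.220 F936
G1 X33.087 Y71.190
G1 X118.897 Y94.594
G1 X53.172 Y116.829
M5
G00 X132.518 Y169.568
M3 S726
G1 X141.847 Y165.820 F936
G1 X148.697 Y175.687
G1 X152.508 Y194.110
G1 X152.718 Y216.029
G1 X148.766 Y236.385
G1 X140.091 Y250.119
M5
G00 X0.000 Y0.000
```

<svg xmlns="http://www.w3.org/2000/svg" width="175.620mm" height="279.392mm" viewBox="0 0 175.620 279.392">
  <polygon points="150.123,161.019 91.373,169.052 55.042,122.190 77.459,67.295 136.209,59.262 172.540,106.124" fill="none" stroke="#0000ff"/>
  <polyline points="84.366,22.560 83.376,32.328 81.340,73.861 79.120,131.365 77.575,189.046 77.566,231.109 79.955,241.761" fill="none" stroke="#0000ff"/>
  <polygon points="26.205,9.419 40.115,9.419 40.115,77.346 26.205,77.346" fill="none" stroke="#0000ff"/>
  <polygon points="53.172,162.563 126.489,271.172 33.087,208.202 118.897,184.798" fill="none" stroke="#0000ff"/>
  <polyline points="132.518,109.824 141.847,113.572 148.697,103.705 152.508,85.282 152.718,63.363 148.766,43.007 140.091,29.273" fill="none" stroke="#0000ff"/>
</svg>

Machine Y-up, SVG Y-down with viewBox height 279.392, so y_svg = 279.392 − y_machine; X carries over. Every run uses S726, so all elements get stroke `#0000ff` (cut).

Run 1: The run returns to its start, so emit a `<polygon>` with points (Y-flipped): 150.123,161.019 91.373,169.052 55.042,122.190 77.459,67.295 136.209,59.262 172.540,106.124.

Run 2: The run is open, so emit a `<polyline>` with points (Y-flipped): 84.366,22.560 83.376,32.328 81.340,73.861 79.120,131.365 77.575,189.046 77.566,231.109 79.955,241.761.

Run 3: The run returns to its start, so emit a `<polygon>` with points (Y-flipped): 26.205,9.419 40.115,9.419 40.115,77.346 26.205,77.346.

Run 4: The run returns to its start, so emit a `<polygon>` with points (Y-flipped): 53.172,162.563 126.489,271.172 33.087,208.202 118.897,184.798.

Run 5: The run is open, so emit a `<polyline>` with points (Y-flipped): 132.518,109.824 141.847,113.572 148.697,103.705 152.508,85.282 152.718,63.363 148.766,43.007 140.091,29.273.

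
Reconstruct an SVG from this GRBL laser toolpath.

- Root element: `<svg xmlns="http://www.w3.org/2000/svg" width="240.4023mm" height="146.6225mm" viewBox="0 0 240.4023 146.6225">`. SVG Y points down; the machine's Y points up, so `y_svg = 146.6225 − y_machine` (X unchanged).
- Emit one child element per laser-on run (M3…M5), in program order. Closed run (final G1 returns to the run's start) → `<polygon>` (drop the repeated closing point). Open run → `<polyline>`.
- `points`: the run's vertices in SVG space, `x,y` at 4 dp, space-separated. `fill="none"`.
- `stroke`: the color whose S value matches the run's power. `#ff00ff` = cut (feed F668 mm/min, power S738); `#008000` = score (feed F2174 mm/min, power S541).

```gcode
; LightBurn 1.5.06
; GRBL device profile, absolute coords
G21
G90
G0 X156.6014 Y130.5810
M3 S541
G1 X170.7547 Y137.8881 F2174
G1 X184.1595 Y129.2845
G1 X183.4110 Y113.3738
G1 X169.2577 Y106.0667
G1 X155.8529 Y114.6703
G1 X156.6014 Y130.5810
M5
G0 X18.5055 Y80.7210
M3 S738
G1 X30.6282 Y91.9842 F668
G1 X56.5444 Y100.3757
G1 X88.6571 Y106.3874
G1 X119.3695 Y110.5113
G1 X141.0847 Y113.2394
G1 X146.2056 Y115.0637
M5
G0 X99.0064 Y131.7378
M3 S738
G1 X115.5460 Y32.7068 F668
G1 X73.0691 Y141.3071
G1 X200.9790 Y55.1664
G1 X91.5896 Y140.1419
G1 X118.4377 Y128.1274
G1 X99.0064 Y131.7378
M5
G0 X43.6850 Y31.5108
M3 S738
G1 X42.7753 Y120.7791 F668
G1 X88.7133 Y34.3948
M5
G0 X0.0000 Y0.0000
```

<svg xmlns="http://www.w3.org/2000/svg" width="240.4023mm" height="146.6225mm" viewBox="0 0 240.4023 146.6225">
  <polygon points="156.6014,16.0415 170.7547,8.7344 184.1595,17.3380 183.4110,33.2487 169.2577,40.5558 155.8529,31.9522" fill="none" stroke="#008000"/>
  <polyline points="18.5055,65.9015 30.6282,54.6383 56.5444,46.2468 88.6571,40.2351 119.3695,36.1112 141.0847,33.3831 146.2056,31.5588" fill="none" stroke="#ff00ff"/>
  <polygon points="99.0064,14.8847 115.5460,113.9157 73.0691,5.3154 200.9790,91.4561 91.5896,6.4806 118.4377,18.4951" fill="none" stroke="#ff00ff"/>
  <polyline points="43.6850,115.1117 42.7753,25.8434 88.7133,112.2277" fill="none" stroke="#ff00ff"/>
</svg>

Each laser-on run becomes one SVG element. Flip Y back into SVG space with y_svg = 146.6225 − y_machine.

Run 1: S541 ⇒ score layer `#008000`. The run returns to its start, so emit a `<polygon>` with points (Y-flipped): 156.6014,16.0415 170.7547,8.7344 184.1595,17.3380 183.4110,33.2487 169.2577,40.5558 155.8529,31.9522.

Run 2: the run's S738 means `#ff00ff` (cut). The run is open, so emit a `<polyline>` with points (Y-flipped): 18.5055,65.9015 30.6282,54.6383 56.5444,46.2468 88.6571,40.2351 119.3695,36.1112 141.0847,33.3831 146.2056,31.5588.

Run 3: S738 ⇒ cut layer `#ff00ff`. The run returns to its start, so emit a `<polygon>` with points (Y-flipped): 99.0064,14.8847 115.5460,113.9157 73.0691,5.3154 200.9790,91.4561 91.5896,6.4806 118.4377,18.4951.

Run 4: S738 ⇒ cut layer `#ff00ff`. The run is open, so emit a `<polyline>` with points (Y-flipped): 43.6850,115.1117 42.7753,25.8434 88.7133,112.2277.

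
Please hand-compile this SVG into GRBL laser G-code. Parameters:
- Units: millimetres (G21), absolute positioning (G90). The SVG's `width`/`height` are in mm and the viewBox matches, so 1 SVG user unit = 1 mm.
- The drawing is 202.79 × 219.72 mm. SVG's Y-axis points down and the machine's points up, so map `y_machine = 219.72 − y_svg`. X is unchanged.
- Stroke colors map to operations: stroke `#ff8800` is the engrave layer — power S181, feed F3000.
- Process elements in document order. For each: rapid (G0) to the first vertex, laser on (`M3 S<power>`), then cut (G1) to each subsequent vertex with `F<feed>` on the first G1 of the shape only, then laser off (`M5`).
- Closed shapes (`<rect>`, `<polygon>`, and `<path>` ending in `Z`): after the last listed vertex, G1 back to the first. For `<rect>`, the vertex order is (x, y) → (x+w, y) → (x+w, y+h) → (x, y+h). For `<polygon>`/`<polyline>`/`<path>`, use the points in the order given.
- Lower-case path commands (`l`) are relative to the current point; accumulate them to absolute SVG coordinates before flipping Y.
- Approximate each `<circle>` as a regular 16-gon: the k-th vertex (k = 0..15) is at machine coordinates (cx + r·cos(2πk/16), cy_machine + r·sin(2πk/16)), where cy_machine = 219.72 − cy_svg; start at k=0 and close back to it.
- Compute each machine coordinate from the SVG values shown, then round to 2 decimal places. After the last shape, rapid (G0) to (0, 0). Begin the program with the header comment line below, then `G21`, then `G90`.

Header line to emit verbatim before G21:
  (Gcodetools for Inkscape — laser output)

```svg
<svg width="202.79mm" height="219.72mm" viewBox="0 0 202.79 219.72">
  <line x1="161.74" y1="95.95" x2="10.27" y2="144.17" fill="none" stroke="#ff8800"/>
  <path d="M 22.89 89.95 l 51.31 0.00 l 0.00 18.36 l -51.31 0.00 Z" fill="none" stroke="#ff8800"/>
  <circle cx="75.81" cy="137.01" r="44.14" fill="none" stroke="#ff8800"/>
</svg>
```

(Gcodetools for Inkscape — laser output)
G21
G90
G0 X161.74 Y123.77
M3 S181
G1 X10.27 Y75.55 F3000
M5
G0 X22.89 Y129.77
M3 S181
G1 X74.20 Y129.77 F3000
G1 X74.20 Y111.41
G1 X22.89 Y111.41
G1 X22.89 Y129.77
M5
G0 X119.95 Y82.71
M3 S181
G1 X116.59 Y99.60 F3000
G1 X107.02 Y113.92
G1 X92.70 Y123.49
G1 X75.81 Y126.85
G1 X58.92 Y123.49
G1 X44.60 Y113.92
G1 X35.03 Y99.60
G1 X31.67 Y82.71
G1 X35.03 Y65.82
G1 X44.60 Y51.50
G1 X58.92 Y41.93
G1 X75.81 Y38.57
G1 X92.70 Y41.93
G1 X107.02 Y51.50
G1 X116.59 Y65.82
G1 X119.95 Y82.71
M5
G0 X0.00 Y0.00

1 u = 1 mm; y_m = 219.72 − y.

[1] `<line>` line segment, #ff8800→engrave S181 F3000: (161.74,123.77) → (10.27,75.55)

[2] `<path>` rectangle, #ff8800→engrave S181 F3000: (22.89,129.77) → (74.20,129.77) → (74.20,111.41) → (22.89,111.41) → (22.89,129.77) (closed)

[3] `<circle>` circle, #ff8800→engrave S181 F3000: (119.95,82.71) → (116.59,99.60) → (107.02,113.92) → (92.70,123.49) → (75.81,126.85) → (58.92,123.49) → (44.60,113.92) → (35.03,99.60) → (31.67,82.71) → (35.03,65.82) → (44.60,51.50) → (58.92,41.93) → (75.81,38.57) → (92.70,41.93) → (107.02,51.50) → (116.59,65.82) → (119.95,82.71) (closed)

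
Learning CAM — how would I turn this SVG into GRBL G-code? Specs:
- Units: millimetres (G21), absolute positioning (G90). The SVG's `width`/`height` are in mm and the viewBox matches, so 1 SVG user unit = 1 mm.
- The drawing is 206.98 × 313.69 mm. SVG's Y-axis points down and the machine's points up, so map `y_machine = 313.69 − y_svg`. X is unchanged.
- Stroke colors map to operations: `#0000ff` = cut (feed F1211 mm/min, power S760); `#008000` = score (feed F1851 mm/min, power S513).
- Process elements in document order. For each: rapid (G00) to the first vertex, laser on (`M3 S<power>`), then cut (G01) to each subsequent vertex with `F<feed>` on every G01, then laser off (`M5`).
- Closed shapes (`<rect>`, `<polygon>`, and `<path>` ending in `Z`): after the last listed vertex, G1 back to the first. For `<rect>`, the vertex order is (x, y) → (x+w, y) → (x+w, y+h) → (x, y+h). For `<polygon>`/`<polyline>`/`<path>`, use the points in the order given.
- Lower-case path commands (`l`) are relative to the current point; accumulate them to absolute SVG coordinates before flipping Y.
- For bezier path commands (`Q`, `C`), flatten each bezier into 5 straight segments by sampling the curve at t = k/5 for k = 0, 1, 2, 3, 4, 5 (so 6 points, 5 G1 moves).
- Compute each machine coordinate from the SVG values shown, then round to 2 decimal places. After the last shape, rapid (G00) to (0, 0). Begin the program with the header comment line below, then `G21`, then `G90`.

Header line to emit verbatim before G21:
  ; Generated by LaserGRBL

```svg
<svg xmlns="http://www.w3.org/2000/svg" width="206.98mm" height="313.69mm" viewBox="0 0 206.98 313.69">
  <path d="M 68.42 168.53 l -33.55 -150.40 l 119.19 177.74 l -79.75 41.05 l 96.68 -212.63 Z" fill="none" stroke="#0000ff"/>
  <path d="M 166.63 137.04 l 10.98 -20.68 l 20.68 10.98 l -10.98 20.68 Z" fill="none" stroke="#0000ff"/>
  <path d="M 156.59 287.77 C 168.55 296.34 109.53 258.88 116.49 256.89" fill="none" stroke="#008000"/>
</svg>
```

Since the viewBox matches the mm dimensions, user units are millimetres directly. The only transform is the Y-flip y_m = 313.69 − y_svg.

Shape 1 is a closed polygon drawn with `<path>`. Its stroke #0000ff means cut at S760, F1211. After flipping Y the toolpath is (68.42,145.16) → (34.87,295.56) → (154.06,117.82) → (74.31,76.77) → (170.99,289.40) → (68.42,145.16), returning to the start.

Shape 2 is a regular polygon drawn with `<path>`. Its stroke #0000ff means cut at S760, F1211. After flipping Y the toolpath is (166.63,176.65) → (177.61,197.33) → (198.29,186.35) → (187.31,165.67) → (166.63,176.65), returning to the start.

Shape 3 is a cubic bezier drawn with `<path>`. Its stroke #008000 means score at S513, F1851. After flipping Y the toolpath is (156.59,25.92) → (156.34,25.65) → (145.64,32.51) → (131.04,42.60) → (119.14,52.00) → (116.49,56.80).

; Generated by LaserGRBL
G21
G90
G00 X68.42 Y145.16
M3 S760
G01 X34.87 Y295.56 F1211
G01 X154.06 Y117.82 F1211
G01 X74.31 Y76.77 F1211
G01 X170.99 Y289.40 F1211
G01 X68.42 Y145.16 F1211
M5
G00 X166.63 Y176.65
M3 S760
G01 X177.61 Y197.33 F1211
G01 X198.29 Y186.35 F1211
G01 X187.31 Y165.67 F1211
G01 X166.63 Y176.65 F1211
M5
G00 X156.59 Y25.92
M3 S513
G01 X156.34 Y25.65 F1851
G01 X145.64 Y32.51 F1851
G01 X131.04 Y42.60 F1851
G01 X119.14 Y52.00 F1851
G01 X116.49 Y56.80 F1851
M5
G00 X0.00 Y0.00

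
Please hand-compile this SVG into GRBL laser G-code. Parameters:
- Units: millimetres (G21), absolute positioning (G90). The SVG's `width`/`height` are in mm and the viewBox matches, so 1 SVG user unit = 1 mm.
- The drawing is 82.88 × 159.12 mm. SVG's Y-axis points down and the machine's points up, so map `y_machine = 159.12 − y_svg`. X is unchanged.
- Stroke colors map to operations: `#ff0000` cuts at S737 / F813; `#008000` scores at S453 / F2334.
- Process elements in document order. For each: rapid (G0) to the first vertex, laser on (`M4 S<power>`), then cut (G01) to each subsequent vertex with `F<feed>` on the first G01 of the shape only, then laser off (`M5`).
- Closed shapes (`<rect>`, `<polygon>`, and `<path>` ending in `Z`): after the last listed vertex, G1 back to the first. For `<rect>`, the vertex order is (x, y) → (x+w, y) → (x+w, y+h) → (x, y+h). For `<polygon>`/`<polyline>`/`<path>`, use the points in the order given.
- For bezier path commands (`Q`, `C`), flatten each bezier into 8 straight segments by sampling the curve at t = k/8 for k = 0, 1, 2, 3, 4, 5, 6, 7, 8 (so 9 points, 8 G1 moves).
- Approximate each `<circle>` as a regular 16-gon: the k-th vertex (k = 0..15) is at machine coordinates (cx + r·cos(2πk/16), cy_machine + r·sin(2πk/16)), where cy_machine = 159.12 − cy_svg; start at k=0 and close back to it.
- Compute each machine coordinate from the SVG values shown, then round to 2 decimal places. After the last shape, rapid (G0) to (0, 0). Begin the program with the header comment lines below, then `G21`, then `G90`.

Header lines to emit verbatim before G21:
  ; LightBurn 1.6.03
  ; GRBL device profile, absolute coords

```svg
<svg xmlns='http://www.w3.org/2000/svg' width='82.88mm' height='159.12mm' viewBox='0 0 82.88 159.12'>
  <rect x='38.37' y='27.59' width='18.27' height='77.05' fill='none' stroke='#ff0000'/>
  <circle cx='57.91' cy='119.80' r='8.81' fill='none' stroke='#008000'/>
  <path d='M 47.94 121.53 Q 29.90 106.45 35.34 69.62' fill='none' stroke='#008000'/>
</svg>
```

viewBox `0 0 82.88 159.12` with mm width/height → 1 unit = 1 mm. Flip: y_m = 159.12 − y_svg.

**Shape 1** — `<rect>` rectangle, stroke `#ff0000` → cut (S737, F813). Machine vertices: (38.37,131.53) → (56.64,131.53) → (56.64,54.48) → (38.37,54.48) → (38.37,131.53). Closed: final G1 returns to the first vertex.

**Shape 2** — `<circle>` circle, stroke `#008000` → score (S453, F2334). Machine vertices: (66.72,39.32) → (66.05,42.69) → (64.14,45.55) → (61.28,47.46) → (57.91,48.13) → (54.54,47.46) → (51.68,45.55) → (49.77,42.69) → (49.10,39.32) → (49.77,35.95) → (51.68,33.09) → (54.54,31.18) → (57.91,30.51) → (61.28,31.18) → (64.14,33.09) → (66.05,35.95) → (66.72,39.32). Closed: final G1 returns to the first vertex.

**Shape 3** — `<path>` quadratic bezier, stroke `#008000` → score (S453, F2334). Control points (SVG): P0=(47.94,121.53), P1=(29.90,106.45), P2=(35.34,69.62); sampled at t=k/8. Machine vertices: (47.94,37.59) → (43.80,41.70) → (40.39,46.49) → (37.71,51.96) → (35.77,58.11) → (34.56,64.94) → (34.09,72.44) → (34.35,80.63) → (35.34,89.50). Open path.

; LightBurn 1.6.03
; GRBL device profile, absolute coords
G21
G90
G0 X38.37 Y131.53
M4 S737
G01 X56.64 Y131.53 F813
G01 X56.64 Y54.48
G01 X38.37 Y54.48
G01 X38.37 Y131.53
M5
G0 X66.72 Y39.32
M4 S453
G01 X66.05 Y42.69 F2334
G01 X64.14 Y45.55
G01 X61.28 Y47.46
G01 X57.91 Y48.13
G01 X54.54 Y47.46
G01 X51.68 Y45.55
G01 X49.77 Y42.69
G01 X49.10 Y39.32
G01 X49.77 Y35.95
G01 X51.68 Y33.09
G01 X54.54 Y31.18
G01 X57.91 Y30.51
G01 X61.28 Y31.18
G01 X64.14 Y33.09
G01 X66.05 Y35.95
G01 X66.72 Y39.32
M5
G0 X47.94 Y37.59
M4 S453
G01 X43.80 Y41.70 F2334
G01 X40.39 Y46.49
G01 X37.71 Y51.96
G01 X35.77 Y58.11
G01 X34.56 Y64.94
G01 X34.09 Y72.44
G01 X34.35 Y80.63
G01 X35.34 Y89.50
M5
G0 X0.00 Y0.00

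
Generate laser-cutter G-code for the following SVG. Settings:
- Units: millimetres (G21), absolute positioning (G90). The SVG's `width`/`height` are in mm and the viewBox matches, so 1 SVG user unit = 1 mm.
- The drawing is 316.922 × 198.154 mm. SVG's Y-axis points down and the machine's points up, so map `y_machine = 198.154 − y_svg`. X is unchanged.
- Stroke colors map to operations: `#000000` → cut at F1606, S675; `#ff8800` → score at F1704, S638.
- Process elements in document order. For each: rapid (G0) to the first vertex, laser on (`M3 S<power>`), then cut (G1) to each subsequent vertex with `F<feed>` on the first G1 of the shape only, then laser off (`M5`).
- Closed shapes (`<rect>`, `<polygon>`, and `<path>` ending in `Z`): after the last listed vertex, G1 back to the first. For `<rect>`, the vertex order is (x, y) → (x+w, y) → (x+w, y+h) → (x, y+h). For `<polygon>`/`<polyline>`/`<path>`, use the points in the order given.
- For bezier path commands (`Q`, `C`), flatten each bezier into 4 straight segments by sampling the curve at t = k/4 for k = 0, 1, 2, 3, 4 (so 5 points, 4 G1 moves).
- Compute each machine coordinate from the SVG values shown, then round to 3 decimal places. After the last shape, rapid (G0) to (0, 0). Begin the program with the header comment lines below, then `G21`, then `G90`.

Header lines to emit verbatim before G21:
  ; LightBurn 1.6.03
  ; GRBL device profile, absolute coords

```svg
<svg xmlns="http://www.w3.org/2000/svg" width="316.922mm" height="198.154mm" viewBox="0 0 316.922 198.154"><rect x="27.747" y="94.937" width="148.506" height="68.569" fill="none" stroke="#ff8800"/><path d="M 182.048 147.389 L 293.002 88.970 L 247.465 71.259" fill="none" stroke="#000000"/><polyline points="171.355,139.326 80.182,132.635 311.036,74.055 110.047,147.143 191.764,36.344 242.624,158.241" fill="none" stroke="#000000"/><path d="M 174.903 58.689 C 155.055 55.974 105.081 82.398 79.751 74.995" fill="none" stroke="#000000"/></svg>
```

Since the viewBox matches the mm dimensions, user units are millimetres directly. The only transform is the Y-flip y_m = 198.154 − y_svg.

Shape 1 is a rectangle drawn with `<rect>`. Its stroke #ff8800 means score at S638, F1704. After flipping Y the toolpath is (27.747,103.217) → (176.253,103.217) → (176.253,34.648) → (27.747,34.648) → (27.747,103.217), returning to the start.

Shape 2 is a open polyline drawn with `<path>`. Its stroke #000000 means cut at S675, F1606. After flipping Y the toolpath is (182.048,50.765) → (293.002,109.184) → (247.465,126.895).

Shape 3 is a open polyline drawn with `<polyline>`. Its stroke #000000 means cut at S675, F1606. After flipping Y the toolpath is (171.355,58.828) → (80.182,65.519) → (311.036,124.099) → (110.047,51.011) → (191.764,161.810) → (242.624,39.913).

Shape 4 is a cubic bezier drawn with `<path>`. Its stroke #000000 means cut at S675, F1606. After flipping Y the toolpath is (174.903,139.465) → (155.224,137.022) → (129.383,129.554) → (102.513,122.965) → (79.751,123.159).

; LightBurn 1.6.03
; GRBL device profile, absolute coords
G21
G90
G0 X27.747 Y103.217
M3 S638
G1 X176.253 Y103.217 F1704
G1 X176.253 Y34.648
G1 X27.747 Y34.648
G1 X27.747 Y103.217
M5
G0 X182.048 Y50.765
M3 S675
G1 X293.002 Y109.184 F1606
G1 X247.465 Y126.895
M5
G0 X171.355 Y58.828
M3 S675
G1 X80.182 Y65.519 F1606
G1 X311.036 Y124.099
G1 X110.047 Y51.011
G1 X191.764 Y161.810
G1 X242.624 Y39.913
M5
G0 X174.903 Y139.465
M3 S675
G1 X155.224 Y137.022 F1606
G1 X129.383 Y129.554
G1 X102.513 Y122.965
G1 X79.751 Y123.159
M5
G0 X0.000 Y0.000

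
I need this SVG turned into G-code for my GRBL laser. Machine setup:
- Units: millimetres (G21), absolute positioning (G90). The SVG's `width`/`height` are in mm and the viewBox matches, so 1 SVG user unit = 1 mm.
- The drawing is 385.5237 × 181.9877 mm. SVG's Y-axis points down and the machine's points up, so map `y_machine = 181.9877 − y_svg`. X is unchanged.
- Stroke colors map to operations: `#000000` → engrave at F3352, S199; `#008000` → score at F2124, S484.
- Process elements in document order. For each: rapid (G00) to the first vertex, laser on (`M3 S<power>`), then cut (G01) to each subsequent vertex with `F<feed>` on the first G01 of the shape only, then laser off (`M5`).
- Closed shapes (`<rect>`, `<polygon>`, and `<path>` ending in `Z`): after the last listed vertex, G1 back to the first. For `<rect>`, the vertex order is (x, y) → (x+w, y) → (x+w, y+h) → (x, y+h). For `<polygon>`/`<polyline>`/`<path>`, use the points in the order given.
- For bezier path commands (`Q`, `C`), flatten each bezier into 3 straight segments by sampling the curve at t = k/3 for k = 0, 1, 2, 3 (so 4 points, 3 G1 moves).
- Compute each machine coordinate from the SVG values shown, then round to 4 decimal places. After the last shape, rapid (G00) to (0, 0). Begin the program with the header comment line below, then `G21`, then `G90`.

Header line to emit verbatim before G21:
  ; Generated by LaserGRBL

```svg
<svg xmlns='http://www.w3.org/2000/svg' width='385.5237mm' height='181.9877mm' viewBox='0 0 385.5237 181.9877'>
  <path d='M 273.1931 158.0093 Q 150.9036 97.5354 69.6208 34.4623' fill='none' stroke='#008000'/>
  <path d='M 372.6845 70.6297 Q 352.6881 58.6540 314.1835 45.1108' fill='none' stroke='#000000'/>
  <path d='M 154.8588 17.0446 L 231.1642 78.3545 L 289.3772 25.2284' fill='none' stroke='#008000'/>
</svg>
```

; Generated by LaserGRBL
G21
G90
G00 X273.1931 Y23.9784
M3 S484
G01 X196.2231 Y64.5831 F2124
G01 X128.3656 Y105.7655
G01 X69.6208 Y147.5254
M5
G00 X372.6845 Y111.3580
M3 S199
G01 X357.2971 Y119.5160 F3352
G01 X337.7968 Y128.0223
G01 X314.1835 Y136.8769
M5
G00 X154.8588 Y164.9431
M3 S484
G01 X231.1642 Y103.6332 F2124
G01 X289.3772 Y156.7593
M5
G00 X0.0000 Y0.0000

Since the viewBox matches the mm dimensions, user units are millimetres directly. The only transform is the Y-flip y_m = 181.9877 − y_svg.

Shape 1 is a quadratic bezier drawn with `<path>`. Its stroke #008000 means score at S484, F2124. After flipping Y the toolpath is (273.1931,23.9784) → (196.2231,64.5831) → (128.3656,105.7655) → (69.6208,147.5254).

Shape 2 is a quadratic bezier drawn with `<path>`. Its stroke #000000 means engrave at S199, F3352. After flipping Y the toolpath is (372.6845,111.3580) → (357.2971,119.5160) → (337.7968,128.0223) → (314.1835,136.8769).

Shape 3 is a open polyline drawn with `<path>`. Its stroke #008000 means score at S484, F2124. After flipping Y the toolpath is (154.8588,164.9431) → (231.1642,103.6332) → (289.3772,156.7593).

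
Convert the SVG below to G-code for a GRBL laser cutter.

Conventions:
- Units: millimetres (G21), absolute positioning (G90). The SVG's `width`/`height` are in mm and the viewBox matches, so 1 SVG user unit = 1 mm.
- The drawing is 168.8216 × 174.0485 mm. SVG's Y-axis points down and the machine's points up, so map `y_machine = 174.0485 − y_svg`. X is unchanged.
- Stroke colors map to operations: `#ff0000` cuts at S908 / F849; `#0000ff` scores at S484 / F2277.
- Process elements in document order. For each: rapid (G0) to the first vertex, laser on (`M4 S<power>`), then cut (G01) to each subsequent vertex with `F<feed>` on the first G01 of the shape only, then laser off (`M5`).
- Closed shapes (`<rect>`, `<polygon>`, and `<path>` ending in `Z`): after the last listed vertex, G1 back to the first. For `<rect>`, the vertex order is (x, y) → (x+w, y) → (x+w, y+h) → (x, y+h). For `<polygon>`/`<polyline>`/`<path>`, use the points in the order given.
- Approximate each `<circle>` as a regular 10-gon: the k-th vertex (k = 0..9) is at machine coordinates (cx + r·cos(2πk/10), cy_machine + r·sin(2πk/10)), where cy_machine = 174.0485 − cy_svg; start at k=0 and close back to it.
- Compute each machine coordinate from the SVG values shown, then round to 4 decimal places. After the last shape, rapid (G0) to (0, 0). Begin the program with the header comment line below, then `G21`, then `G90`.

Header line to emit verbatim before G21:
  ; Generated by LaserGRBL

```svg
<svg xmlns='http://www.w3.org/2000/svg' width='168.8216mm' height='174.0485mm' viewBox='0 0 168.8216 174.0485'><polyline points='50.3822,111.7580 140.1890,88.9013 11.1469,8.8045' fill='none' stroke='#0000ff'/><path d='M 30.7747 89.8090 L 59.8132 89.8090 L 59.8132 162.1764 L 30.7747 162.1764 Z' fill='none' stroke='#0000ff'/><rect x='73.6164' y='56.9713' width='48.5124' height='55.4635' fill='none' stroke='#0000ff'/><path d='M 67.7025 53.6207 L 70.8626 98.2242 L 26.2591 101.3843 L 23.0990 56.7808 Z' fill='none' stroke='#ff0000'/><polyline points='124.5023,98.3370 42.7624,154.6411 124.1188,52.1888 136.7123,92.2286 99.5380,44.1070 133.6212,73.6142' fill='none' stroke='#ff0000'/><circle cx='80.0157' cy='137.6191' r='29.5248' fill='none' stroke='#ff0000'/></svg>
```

Since the viewBox matches the mm dimensions, user units are millimetres directly. The only transform is the Y-flip y_m = 174.0485 − y_svg.

Shape 1 is a open polyline drawn with `<polyline>`. Its stroke #0000ff means score at S484, F2277. After flipping Y the toolpath is (50.3822,62.2905) → (140.1890,85.1472) → (11.1469,165.2440).

Shape 2 is a rectangle drawn with `<path>`. Its stroke #0000ff means score at S484, F2277. After flipping Y the toolpath is (30.7747,84.2395) → (59.8132,84.2395) → (59.8132,11.8721) → (30.7747,11.8721) → (30.7747,84.2395), returning to the start.

Shape 3 is a rectangle drawn with `<rect>`. Its stroke #0000ff means score at S484, F2277. After flipping Y the toolpath is (73.6164,117.0772) → (122.1288,117.0772) → (122.1288,61.6137) → (73.6164,61.6137) → (73.6164,117.0772), returning to the start.

Shape 4 is a regular polygon drawn with `<path>`. Its stroke #ff0000 means cut at S908, F849. After flipping Y the toolpath is (67.7025,120.4278) → (70.8626,75.8243) → (26.2591,72.6642) → (23.0990,117.2677) → (67.7025,120.4278), returning to the start.

Shape 5 is a open polyline drawn with `<polyline>`. Its stroke #ff0000 means cut at S908, F849. After flipping Y the toolpath is (124.5023,75.7115) → (42.7624,19.4074) → (124.1188,121.8597) → (136.7123,81.8199) → (99.5380,129.9415) → (133.6212,100.4343).

Shape 6 is a circle drawn with `<circle>`. Its stroke #ff0000 means cut at S908, F849. After flipping Y the toolpath is (109.5405,36.4294) → (103.9018,53.7836) → (89.1394,64.5092) → (70.8920,64.5092) → (56.1296,53.7836) → (50.4909,36.4294) → (56.1296,19.0752) → (70.8920,8.3496) → (89.1394,8.3496) → (103.9018,19.0752) → (109.5405,36.4294), returning to the start.

; Generated by LaserGRBL
G21
G90
G0 X50.3822 Y62.2905
M4 S484
G01 X140.1890 Y85.1472 F2277
G01 X11.1469 Y165.2440
M5
G0 X30.7747 Y84.2395
M4 S484
G01 X59.8132 Y84.2395 F2277
G01 X59.8132 Y11.8721
G01 X30.7747 Y11.8721
G01 X30.7747 Y84.2395
M5
G0 X73.6164 Y117.0772
M4 S484
G01 X122.1288 Y117.0772 F2277
G01 X122.1288 Y61.6137
G01 X73.6164 Y61.6137
G01 X73.6164 Y117.0772
M5
G0 X67.7025 Y120.4278
M4 S908
G01 X70.8626 Y75.8243 F849
G01 X26.2591 Y72.6642
G01 X23.0990 Y117.2677
G01 X67.7025 Y120.4278
M5
G0 X124.5023 Y75.7115
M4 S908
G01 X42.7624 Y19.4074 F849
G01 X124.1188 Y121.8597
G01 X136.7123 Y81.8199
G01 X99.5380 Y129.9415
G01 X133.6212 Y100.4343
M5
G0 X109.5405 Y36.4294
M4 S908
G01 X103.9018 Y53.7836 F849
G01 X89.1394 Y64.5092
G01 X70.8920 Y64.5092
G01 X56.1296 Y53.7836
G01 X50.4909 Y36.4294
G01 X56.1296 Y19.0752
G01 X70.8920 Y8.3496
G01 X89.1394 Y8.3496
G01 X103.9018 Y19.0752
G01 X109.5405 Y36.4294
M5
G0 X0.0000 Y0.0000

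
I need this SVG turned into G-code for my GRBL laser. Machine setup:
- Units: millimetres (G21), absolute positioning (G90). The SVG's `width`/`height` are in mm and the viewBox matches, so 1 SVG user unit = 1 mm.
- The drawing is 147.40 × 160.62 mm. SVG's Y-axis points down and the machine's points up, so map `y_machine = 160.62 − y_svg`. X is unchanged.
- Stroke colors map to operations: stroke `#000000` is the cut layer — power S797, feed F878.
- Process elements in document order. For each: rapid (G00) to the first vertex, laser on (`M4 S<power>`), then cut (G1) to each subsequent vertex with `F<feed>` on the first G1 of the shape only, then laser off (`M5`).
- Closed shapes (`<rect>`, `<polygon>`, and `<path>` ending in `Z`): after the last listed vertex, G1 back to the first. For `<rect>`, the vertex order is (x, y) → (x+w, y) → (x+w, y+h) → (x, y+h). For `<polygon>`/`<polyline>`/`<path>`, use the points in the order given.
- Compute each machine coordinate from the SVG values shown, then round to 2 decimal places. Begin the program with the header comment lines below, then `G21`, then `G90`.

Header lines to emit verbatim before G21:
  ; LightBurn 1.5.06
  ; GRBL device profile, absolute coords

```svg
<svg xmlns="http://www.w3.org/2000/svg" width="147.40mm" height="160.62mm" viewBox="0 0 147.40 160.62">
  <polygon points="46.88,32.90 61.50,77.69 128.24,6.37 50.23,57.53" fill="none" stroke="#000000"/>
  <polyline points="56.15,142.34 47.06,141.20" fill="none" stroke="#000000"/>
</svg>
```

; LightBurn 1.5.06
; GRBL device profile, absolute coords
G21
G90
G00 X46.88 Y127.72
M4 S797
G1 X61.50 Y82.93 F878
G1 X128.24 Y154.25
G1 X50.23 Y103.09
G1 X46.88 Y127.72
M5
G00 X56.15 Y18.28
M4 S797
G1 X47.06 Y19.42 F878
M5

Since the viewBox matches the mm dimensions, user units are millimetres directly. The only transform is the Y-flip y_m = 160.62 − y_svg.

Shape 1 is a closed polygon drawn with `<polygon>`. Its stroke #000000 means cut at S797, F878. After flipping Y the toolpath is (46.88,127.72) → (61.50,82.93) → (128.24,154.25) → (50.23,103.09) → (46.88,127.72), returning to the start.

Shape 2 is a line segment drawn with `<polyline>`. Its stroke #000000 means cut at S797, F878. After flipping Y the toolpath is (56.15,18.28) → (47.06,19.42).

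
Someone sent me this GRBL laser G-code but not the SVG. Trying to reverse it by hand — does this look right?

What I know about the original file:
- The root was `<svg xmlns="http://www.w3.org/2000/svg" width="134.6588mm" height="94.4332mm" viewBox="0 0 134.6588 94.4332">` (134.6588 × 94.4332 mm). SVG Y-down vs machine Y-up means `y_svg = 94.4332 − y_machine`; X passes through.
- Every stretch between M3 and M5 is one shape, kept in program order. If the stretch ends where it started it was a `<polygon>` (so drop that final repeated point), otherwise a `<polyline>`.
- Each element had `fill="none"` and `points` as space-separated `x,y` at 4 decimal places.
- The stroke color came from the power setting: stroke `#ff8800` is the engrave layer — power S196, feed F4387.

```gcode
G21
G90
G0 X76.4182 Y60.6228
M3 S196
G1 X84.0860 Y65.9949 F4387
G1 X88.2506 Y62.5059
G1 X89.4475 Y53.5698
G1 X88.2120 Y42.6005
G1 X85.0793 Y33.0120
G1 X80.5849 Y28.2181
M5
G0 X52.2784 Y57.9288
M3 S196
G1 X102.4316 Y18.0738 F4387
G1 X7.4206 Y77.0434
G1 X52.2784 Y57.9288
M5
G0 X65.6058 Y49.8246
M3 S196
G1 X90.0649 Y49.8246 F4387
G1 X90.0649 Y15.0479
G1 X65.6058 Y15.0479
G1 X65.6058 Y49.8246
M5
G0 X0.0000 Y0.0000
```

<svg xmlns="http://www.w3.org/2000/svg" width="134.6588mm" height="94.4332mm" viewBox="0 0 134.6588 94.4332">
  <polyline points="76.4182,33.8104 84.0860,28.4383 88.2506,31.9273 89.4475,40.8634 88.2120,51.8327 85.0793,61.4212 80.5849,66.2151" fill="none" stroke="#ff8800"/>
  <polygon points="52.2784,36.5044 102.4316,76.3594 7.4206,17.3898" fill="none" stroke="#ff8800"/>
  <polygon points="65.6058,44.6086 90.0649,44.6086 90.0649,79.3853 65.6058,79.3853" fill="none" stroke="#ff8800"/>
</svg>

Machine Y-up, SVG Y-down with viewBox height 94.4332, so y_svg = 94.4332 − y_machine; X carries over. Every run uses S196, so all elements get stroke `#ff8800` (engrave).

Run 1: The run is open, so emit a `<polyline>` with points (Y-flipped): 76.4182,33.8104 84.0860,28.4383 88.2506,31.9273 89.4475,40.8634 88.2120,51.8327 85.0793,61.4212 80.5849,66.2151.

Run 2: The run returns to its start, so emit a `<polygon>` with points (Y-flipped): 52.2784,36.5044 102.4316,76.3594 7.4206,17.3898.

Run 3: The run returns to its start, so emit a `<polygon>` with points (Y-flipped): 65.6058,44.6086 90.0649,44.6086 90.0649,79.3853 65.6058,79.3853.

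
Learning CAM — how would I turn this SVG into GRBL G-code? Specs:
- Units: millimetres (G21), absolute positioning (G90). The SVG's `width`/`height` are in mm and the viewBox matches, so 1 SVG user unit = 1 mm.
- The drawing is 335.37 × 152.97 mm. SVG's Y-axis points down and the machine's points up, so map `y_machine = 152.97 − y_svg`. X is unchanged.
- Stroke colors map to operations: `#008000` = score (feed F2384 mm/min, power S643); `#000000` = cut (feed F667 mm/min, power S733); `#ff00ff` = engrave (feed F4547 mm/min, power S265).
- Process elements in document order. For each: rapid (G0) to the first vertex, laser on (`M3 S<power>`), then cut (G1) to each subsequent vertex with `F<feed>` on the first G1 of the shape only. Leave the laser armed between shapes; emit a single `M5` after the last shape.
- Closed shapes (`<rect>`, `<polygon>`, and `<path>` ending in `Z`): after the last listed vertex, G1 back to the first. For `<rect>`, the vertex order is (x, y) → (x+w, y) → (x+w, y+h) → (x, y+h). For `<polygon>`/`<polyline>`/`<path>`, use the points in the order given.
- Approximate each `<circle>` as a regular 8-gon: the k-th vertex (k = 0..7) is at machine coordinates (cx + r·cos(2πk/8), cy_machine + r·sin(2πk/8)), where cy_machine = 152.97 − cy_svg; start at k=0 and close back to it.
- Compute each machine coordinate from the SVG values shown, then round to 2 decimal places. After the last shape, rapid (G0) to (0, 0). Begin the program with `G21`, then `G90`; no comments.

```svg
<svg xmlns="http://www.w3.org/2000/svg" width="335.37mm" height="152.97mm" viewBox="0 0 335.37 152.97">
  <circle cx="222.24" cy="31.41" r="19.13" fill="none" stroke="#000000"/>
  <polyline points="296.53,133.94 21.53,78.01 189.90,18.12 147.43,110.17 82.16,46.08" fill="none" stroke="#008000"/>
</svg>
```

G21
G90
G0 X241.37 Y121.56
M3 S733
G1 X235.77 Y135.09 F667
G1 X222.24 Y140.69
G1 X208.71 Y135.09
G1 X203.11 Y121.56
G1 X208.71 Y108.03
G1 X222.24 Y102.43
G1 X235.77 Y108.03
G1 X241.37 Y121.56
G0 X296.53 Y19.03
M3 S643
G1 X21.53 Y74.96 F2384
G1 X189.90 Y134.85
G1 X147.43 Y42.80
G1 X82.16 Y106.89
M5
G0 X0.00 Y0.00

Since the viewBox matches the mm dimensions, user units are millimetres directly. The only transform is the Y-flip y_m = 152.97 − y_svg.

Shape 1 is a circle drawn with `<circle>`. Its stroke #000000 means cut at S733, F667. After flipping Y the toolpath is (241.37,121.56) → (235.77,135.09) → (222.24,140.69) → (208.71,135.09) → (203.11,121.56) → (208.71,108.03) → (222.24,102.43) → (235.77,108.03) → (241.37,121.56), returning to the start.

Shape 2 is a open polyline drawn with `<polyline>`. Its stroke #008000 means score at S643, F2384. After flipping Y the toolpath is (296.53,19.03) → (21.53,74.96) → (189.90,134.85) → (147.43,42.80) → (82.16,106.89).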